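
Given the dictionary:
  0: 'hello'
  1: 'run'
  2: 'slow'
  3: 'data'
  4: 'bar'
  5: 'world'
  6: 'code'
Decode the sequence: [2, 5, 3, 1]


Look up each index in the dictionary:
  2 -> 'slow'
  5 -> 'world'
  3 -> 'data'
  1 -> 'run'

Decoded: "slow world data run"


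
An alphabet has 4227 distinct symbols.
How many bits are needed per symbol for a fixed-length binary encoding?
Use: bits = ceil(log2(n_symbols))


log2(4227) = 12.0454
Bracket: 2^12 = 4096 < 4227 <= 2^13 = 8192
So ceil(log2(4227)) = 13

bits = ceil(log2(4227)) = ceil(12.0454) = 13 bits


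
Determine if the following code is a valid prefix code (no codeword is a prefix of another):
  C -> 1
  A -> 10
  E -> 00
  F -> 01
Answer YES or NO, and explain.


Checking each pair (does one codeword prefix another?):
  C='1' vs A='10': prefix -- VIOLATION

NO -- this is NOT a valid prefix code. C (1) is a prefix of A (10).


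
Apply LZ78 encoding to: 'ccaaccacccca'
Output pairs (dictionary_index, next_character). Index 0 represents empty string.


LZ78 encoding steps:
Dictionary: {0: ''}
Step 1: w='' (idx 0), next='c' -> output (0, 'c'), add 'c' as idx 1
Step 2: w='c' (idx 1), next='a' -> output (1, 'a'), add 'ca' as idx 2
Step 3: w='' (idx 0), next='a' -> output (0, 'a'), add 'a' as idx 3
Step 4: w='c' (idx 1), next='c' -> output (1, 'c'), add 'cc' as idx 4
Step 5: w='a' (idx 3), next='c' -> output (3, 'c'), add 'ac' as idx 5
Step 6: w='cc' (idx 4), next='c' -> output (4, 'c'), add 'ccc' as idx 6
Step 7: w='a' (idx 3), end of input -> output (3, '')


Encoded: [(0, 'c'), (1, 'a'), (0, 'a'), (1, 'c'), (3, 'c'), (4, 'c'), (3, '')]


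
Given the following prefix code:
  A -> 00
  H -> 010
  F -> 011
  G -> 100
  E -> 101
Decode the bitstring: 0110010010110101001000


Decoding step by step:
Bits 011 -> F
Bits 00 -> A
Bits 100 -> G
Bits 101 -> E
Bits 101 -> E
Bits 010 -> H
Bits 010 -> H
Bits 00 -> A


Decoded message: FAGEEHHA


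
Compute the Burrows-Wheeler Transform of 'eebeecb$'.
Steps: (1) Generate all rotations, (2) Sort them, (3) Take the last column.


Rotations (sorted):
  0: $eebeecb -> last char: b
  1: b$eebeec -> last char: c
  2: beecb$ee -> last char: e
  3: cb$eebee -> last char: e
  4: ebeecb$e -> last char: e
  5: ecb$eebe -> last char: e
  6: eebeecb$ -> last char: $
  7: eecb$eeb -> last char: b


BWT = bceeee$b


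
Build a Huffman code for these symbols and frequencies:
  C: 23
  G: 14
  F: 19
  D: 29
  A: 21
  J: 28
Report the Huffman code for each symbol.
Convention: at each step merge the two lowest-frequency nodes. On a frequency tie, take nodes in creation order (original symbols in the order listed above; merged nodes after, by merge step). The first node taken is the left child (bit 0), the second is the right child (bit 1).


Huffman tree construction:
Step 1: Merge G(14) + F(19) = 33
Step 2: Merge A(21) + C(23) = 44
Step 3: Merge J(28) + D(29) = 57
Step 4: Merge (G+F)(33) + (A+C)(44) = 77
Step 5: Merge (J+D)(57) + ((G+F)+(A+C))(77) = 134
Read each symbol's code off the tree from the root (left child = 0, right child = 1).

Codes:
  C: 111 (length 3)
  G: 100 (length 3)
  F: 101 (length 3)
  D: 01 (length 2)
  A: 110 (length 3)
  J: 00 (length 2)
Average code length: 345/134 = 2.5746 bits/symbol


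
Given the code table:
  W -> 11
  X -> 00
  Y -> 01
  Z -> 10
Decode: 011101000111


Decoding:
01 -> Y
11 -> W
01 -> Y
00 -> X
01 -> Y
11 -> W


Result: YWYXYW


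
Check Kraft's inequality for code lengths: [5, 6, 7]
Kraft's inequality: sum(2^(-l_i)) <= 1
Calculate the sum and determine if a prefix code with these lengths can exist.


Sum = 2^(-5) + 2^(-6) + 2^(-7)
    = 0.03125 + 0.015625 + 0.0078125
    = 7/128 = 0.0546875
Since 0.0546875 <= 1, Kraft's inequality IS satisfied.
A prefix code with these lengths CAN exist.

Kraft sum = 0.0546875. Satisfied.


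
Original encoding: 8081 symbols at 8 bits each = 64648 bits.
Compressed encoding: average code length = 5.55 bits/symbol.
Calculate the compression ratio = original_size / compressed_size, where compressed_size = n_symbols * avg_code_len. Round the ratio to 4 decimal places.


original_size = n_symbols * orig_bits = 8081 * 8 = 64648 bits
compressed_size = n_symbols * avg_code_len = 8081 * 5.55 = 44849.55 bits
ratio = original_size / compressed_size = 64648 / 44849.55 = 1.4414

Compression ratio = 1.4414


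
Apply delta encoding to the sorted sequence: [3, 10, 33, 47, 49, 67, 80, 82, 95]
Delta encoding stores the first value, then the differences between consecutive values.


First value: 3
Deltas:
  10 - 3 = 7
  33 - 10 = 23
  47 - 33 = 14
  49 - 47 = 2
  67 - 49 = 18
  80 - 67 = 13
  82 - 80 = 2
  95 - 82 = 13


Delta encoded: [3, 7, 23, 14, 2, 18, 13, 2, 13]


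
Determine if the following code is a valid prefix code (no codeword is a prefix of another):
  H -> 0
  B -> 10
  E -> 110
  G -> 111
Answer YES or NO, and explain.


Checking each pair (does one codeword prefix another?):
  H='0' vs B='10': no prefix
  H='0' vs E='110': no prefix
  H='0' vs G='111': no prefix
  B='10' vs H='0': no prefix
  B='10' vs E='110': no prefix
  B='10' vs G='111': no prefix
  E='110' vs H='0': no prefix
  E='110' vs B='10': no prefix
  E='110' vs G='111': no prefix
  G='111' vs H='0': no prefix
  G='111' vs B='10': no prefix
  G='111' vs E='110': no prefix
No violation found over all pairs.

YES -- this is a valid prefix code. No codeword is a prefix of any other codeword.


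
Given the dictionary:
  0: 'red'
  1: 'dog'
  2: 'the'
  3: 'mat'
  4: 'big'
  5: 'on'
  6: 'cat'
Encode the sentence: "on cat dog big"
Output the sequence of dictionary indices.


Look up each word in the dictionary:
  'on' -> 5
  'cat' -> 6
  'dog' -> 1
  'big' -> 4

Encoded: [5, 6, 1, 4]


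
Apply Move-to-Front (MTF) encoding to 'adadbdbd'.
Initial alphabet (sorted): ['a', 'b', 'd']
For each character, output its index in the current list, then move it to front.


MTF encoding:
'a': index 0 in ['a', 'b', 'd'] -> ['a', 'b', 'd']
'd': index 2 in ['a', 'b', 'd'] -> ['d', 'a', 'b']
'a': index 1 in ['d', 'a', 'b'] -> ['a', 'd', 'b']
'd': index 1 in ['a', 'd', 'b'] -> ['d', 'a', 'b']
'b': index 2 in ['d', 'a', 'b'] -> ['b', 'd', 'a']
'd': index 1 in ['b', 'd', 'a'] -> ['d', 'b', 'a']
'b': index 1 in ['d', 'b', 'a'] -> ['b', 'd', 'a']
'd': index 1 in ['b', 'd', 'a'] -> ['d', 'b', 'a']


Output: [0, 2, 1, 1, 2, 1, 1, 1]


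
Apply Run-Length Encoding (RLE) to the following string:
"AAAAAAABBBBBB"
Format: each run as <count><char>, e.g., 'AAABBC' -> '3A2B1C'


Scanning runs left to right:
  i=0: run of 'A' x 7 -> '7A'
  i=7: run of 'B' x 6 -> '6B'

RLE = 7A6B


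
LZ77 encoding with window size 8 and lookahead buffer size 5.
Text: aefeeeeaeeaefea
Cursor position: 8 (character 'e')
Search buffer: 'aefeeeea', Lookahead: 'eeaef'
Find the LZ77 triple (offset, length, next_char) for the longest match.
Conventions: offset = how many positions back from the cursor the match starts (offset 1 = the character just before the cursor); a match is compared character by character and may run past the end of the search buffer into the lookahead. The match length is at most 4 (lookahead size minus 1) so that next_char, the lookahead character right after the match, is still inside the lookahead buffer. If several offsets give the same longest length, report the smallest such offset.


Try each offset into the search buffer:
  offset=1 (pos 7, char 'a'): match length 0
  offset=2 (pos 6, char 'e'): match length 1
  offset=3 (pos 5, char 'e'): match length 4
  offset=4 (pos 4, char 'e'): match length 2
  offset=5 (pos 3, char 'e'): match length 2
  offset=6 (pos 2, char 'f'): match length 0
  offset=7 (pos 1, char 'e'): match length 1
  offset=8 (pos 0, char 'a'): match length 0
Longest match has length 4 at offset 3.
next_char = character at position 8 + 4 = 12 -> 'f'

Best match: offset=3, length=4 (matching 'eeae' starting at position 5)
LZ77 triple: (3, 4, 'f')


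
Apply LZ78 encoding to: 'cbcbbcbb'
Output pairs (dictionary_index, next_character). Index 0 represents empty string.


LZ78 encoding steps:
Dictionary: {0: ''}
Step 1: w='' (idx 0), next='c' -> output (0, 'c'), add 'c' as idx 1
Step 2: w='' (idx 0), next='b' -> output (0, 'b'), add 'b' as idx 2
Step 3: w='c' (idx 1), next='b' -> output (1, 'b'), add 'cb' as idx 3
Step 4: w='b' (idx 2), next='c' -> output (2, 'c'), add 'bc' as idx 4
Step 5: w='b' (idx 2), next='b' -> output (2, 'b'), add 'bb' as idx 5


Encoded: [(0, 'c'), (0, 'b'), (1, 'b'), (2, 'c'), (2, 'b')]


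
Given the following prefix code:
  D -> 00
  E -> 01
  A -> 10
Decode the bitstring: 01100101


Decoding step by step:
Bits 01 -> E
Bits 10 -> A
Bits 01 -> E
Bits 01 -> E


Decoded message: EAEE


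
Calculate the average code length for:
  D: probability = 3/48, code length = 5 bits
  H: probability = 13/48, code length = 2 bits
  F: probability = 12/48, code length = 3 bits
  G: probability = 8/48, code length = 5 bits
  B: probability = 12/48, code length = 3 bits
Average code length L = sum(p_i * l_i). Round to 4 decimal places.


Weighted contributions p_i * l_i:
  D: (3/48) * 5 = 15/48
  H: (13/48) * 2 = 26/48
  F: (12/48) * 3 = 36/48
  G: (8/48) * 5 = 40/48
  B: (12/48) * 3 = 36/48
Sum = (15 + 26 + 36 + 40 + 36)/48 = 153/48

L = 153/48 = 3.1875 bits/symbol


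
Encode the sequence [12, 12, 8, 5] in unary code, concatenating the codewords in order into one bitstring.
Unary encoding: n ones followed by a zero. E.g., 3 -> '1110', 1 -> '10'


Encode each number as n ones followed by a terminating 0:
  12 -> 1111111111110 (13 bits)
  12 -> 1111111111110 (13 bits)
  8 -> 111111110 (9 bits)
  5 -> 111110 (6 bits)
Total length = 13 + 13 + 9 + 6 = 41 bits.

Unary([12, 12, 8, 5]) = 11111111111101111111111110111111110111110 (41 bits)


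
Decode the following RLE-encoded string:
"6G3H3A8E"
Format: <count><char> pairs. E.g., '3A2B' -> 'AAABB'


Expanding each <count><char> pair:
  6G -> 'GGGGGG'
  3H -> 'HHH'
  3A -> 'AAA'
  8E -> 'EEEEEEEE'

Decoded = GGGGGGHHHAAAEEEEEEEE


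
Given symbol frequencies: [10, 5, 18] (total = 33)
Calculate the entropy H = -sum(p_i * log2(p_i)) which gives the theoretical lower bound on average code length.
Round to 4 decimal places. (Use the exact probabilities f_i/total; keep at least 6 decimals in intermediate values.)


Per-symbol terms -p_i * log2(p_i) with p_i = f_i/33:
  p = 10/33 = 0.303030: log2(p) = -1.722466, -p*log2(p) = 0.521959
  p = 5/33 = 0.151515: log2(p) = -2.722466, -p*log2(p) = 0.412495
  p = 18/33 = 0.545455: log2(p) = -0.874469, -p*log2(p) = 0.476983
H = 0.521959 + 0.412495 + 0.476983 = 1.411437

H = 1.4114 bits/symbol


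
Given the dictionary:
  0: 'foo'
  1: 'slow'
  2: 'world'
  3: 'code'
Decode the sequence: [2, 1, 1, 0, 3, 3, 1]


Look up each index in the dictionary:
  2 -> 'world'
  1 -> 'slow'
  1 -> 'slow'
  0 -> 'foo'
  3 -> 'code'
  3 -> 'code'
  1 -> 'slow'

Decoded: "world slow slow foo code code slow"


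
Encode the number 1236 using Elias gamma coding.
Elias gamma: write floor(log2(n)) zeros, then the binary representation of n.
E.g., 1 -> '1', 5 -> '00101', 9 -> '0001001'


num_bits = floor(log2(1236)) + 1 = 11
leading_zeros = num_bits - 1 = 10
binary(1236) = 10011010100

Elias gamma(1236) = '0000000000' + '10011010100' = 000000000010011010100 (21 bits)


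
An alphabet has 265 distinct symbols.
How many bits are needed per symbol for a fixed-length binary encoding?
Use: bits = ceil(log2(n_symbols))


log2(265) = 8.0498
Bracket: 2^8 = 256 < 265 <= 2^9 = 512
So ceil(log2(265)) = 9

bits = ceil(log2(265)) = ceil(8.0498) = 9 bits


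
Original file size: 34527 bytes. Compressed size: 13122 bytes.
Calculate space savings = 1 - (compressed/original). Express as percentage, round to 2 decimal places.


ratio = compressed/original = 13122/34527 = 0.38005
savings = 1 - ratio = 1 - 0.38005 = 0.61995
as a percentage: 0.61995 * 100 = 61.99%

Space savings = 1 - 13122/34527 = 61.99%


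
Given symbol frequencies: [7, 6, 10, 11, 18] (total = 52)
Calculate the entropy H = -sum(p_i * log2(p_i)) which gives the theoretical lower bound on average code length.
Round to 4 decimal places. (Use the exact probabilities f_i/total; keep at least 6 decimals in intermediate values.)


Per-symbol terms -p_i * log2(p_i) with p_i = f_i/52:
  p = 7/52 = 0.134615: log2(p) = -2.893085, -p*log2(p) = 0.389454
  p = 6/52 = 0.115385: log2(p) = -3.115477, -p*log2(p) = 0.359478
  p = 10/52 = 0.192308: log2(p) = -2.378512, -p*log2(p) = 0.457406
  p = 11/52 = 0.211538: log2(p) = -2.241008, -p*log2(p) = 0.474059
  p = 18/52 = 0.346154: log2(p) = -1.530515, -p*log2(p) = 0.529794
H = 0.389454 + 0.359478 + 0.457406 + 0.474059 + 0.529794 = 2.210191

H = 2.2102 bits/symbol


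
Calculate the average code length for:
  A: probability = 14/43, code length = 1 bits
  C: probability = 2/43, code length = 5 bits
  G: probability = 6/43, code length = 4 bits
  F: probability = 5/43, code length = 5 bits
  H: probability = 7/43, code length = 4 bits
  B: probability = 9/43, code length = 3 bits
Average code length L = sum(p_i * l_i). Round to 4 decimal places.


Weighted contributions p_i * l_i:
  A: (14/43) * 1 = 14/43
  C: (2/43) * 5 = 10/43
  G: (6/43) * 4 = 24/43
  F: (5/43) * 5 = 25/43
  H: (7/43) * 4 = 28/43
  B: (9/43) * 3 = 27/43
Sum = (14 + 10 + 24 + 25 + 28 + 27)/43 = 128/43

L = 128/43 = 2.9767 bits/symbol


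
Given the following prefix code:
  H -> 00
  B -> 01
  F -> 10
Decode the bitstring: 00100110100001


Decoding step by step:
Bits 00 -> H
Bits 10 -> F
Bits 01 -> B
Bits 10 -> F
Bits 10 -> F
Bits 00 -> H
Bits 01 -> B


Decoded message: HFBFFHB


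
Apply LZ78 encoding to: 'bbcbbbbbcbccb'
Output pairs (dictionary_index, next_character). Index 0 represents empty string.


LZ78 encoding steps:
Dictionary: {0: ''}
Step 1: w='' (idx 0), next='b' -> output (0, 'b'), add 'b' as idx 1
Step 2: w='b' (idx 1), next='c' -> output (1, 'c'), add 'bc' as idx 2
Step 3: w='b' (idx 1), next='b' -> output (1, 'b'), add 'bb' as idx 3
Step 4: w='bb' (idx 3), next='b' -> output (3, 'b'), add 'bbb' as idx 4
Step 5: w='' (idx 0), next='c' -> output (0, 'c'), add 'c' as idx 5
Step 6: w='bc' (idx 2), next='c' -> output (2, 'c'), add 'bcc' as idx 6
Step 7: w='b' (idx 1), end of input -> output (1, '')


Encoded: [(0, 'b'), (1, 'c'), (1, 'b'), (3, 'b'), (0, 'c'), (2, 'c'), (1, '')]


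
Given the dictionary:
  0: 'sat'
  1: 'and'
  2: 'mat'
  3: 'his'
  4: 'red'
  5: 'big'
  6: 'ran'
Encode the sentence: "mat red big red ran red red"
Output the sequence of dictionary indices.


Look up each word in the dictionary:
  'mat' -> 2
  'red' -> 4
  'big' -> 5
  'red' -> 4
  'ran' -> 6
  'red' -> 4
  'red' -> 4

Encoded: [2, 4, 5, 4, 6, 4, 4]


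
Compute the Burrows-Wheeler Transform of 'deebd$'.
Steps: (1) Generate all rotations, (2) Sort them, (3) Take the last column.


Rotations (sorted):
  0: $deebd -> last char: d
  1: bd$dee -> last char: e
  2: d$deeb -> last char: b
  3: deebd$ -> last char: $
  4: ebd$de -> last char: e
  5: eebd$d -> last char: d


BWT = deb$ed


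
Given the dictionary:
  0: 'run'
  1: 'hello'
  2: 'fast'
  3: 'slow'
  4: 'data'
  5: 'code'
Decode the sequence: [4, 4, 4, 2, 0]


Look up each index in the dictionary:
  4 -> 'data'
  4 -> 'data'
  4 -> 'data'
  2 -> 'fast'
  0 -> 'run'

Decoded: "data data data fast run"


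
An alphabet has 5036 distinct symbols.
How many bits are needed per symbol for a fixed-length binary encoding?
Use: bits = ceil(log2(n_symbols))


log2(5036) = 12.2981
Bracket: 2^12 = 4096 < 5036 <= 2^13 = 8192
So ceil(log2(5036)) = 13

bits = ceil(log2(5036)) = ceil(12.2981) = 13 bits


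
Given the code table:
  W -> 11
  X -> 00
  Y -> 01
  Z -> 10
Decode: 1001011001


Decoding:
10 -> Z
01 -> Y
01 -> Y
10 -> Z
01 -> Y


Result: ZYYZY


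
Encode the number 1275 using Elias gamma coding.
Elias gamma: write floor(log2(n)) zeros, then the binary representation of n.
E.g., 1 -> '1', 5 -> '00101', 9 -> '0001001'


num_bits = floor(log2(1275)) + 1 = 11
leading_zeros = num_bits - 1 = 10
binary(1275) = 10011111011

Elias gamma(1275) = '0000000000' + '10011111011' = 000000000010011111011 (21 bits)


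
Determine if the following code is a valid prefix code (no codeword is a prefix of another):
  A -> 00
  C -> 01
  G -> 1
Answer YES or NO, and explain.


Checking each pair (does one codeword prefix another?):
  A='00' vs C='01': no prefix
  A='00' vs G='1': no prefix
  C='01' vs A='00': no prefix
  C='01' vs G='1': no prefix
  G='1' vs A='00': no prefix
  G='1' vs C='01': no prefix
No violation found over all pairs.

YES -- this is a valid prefix code. No codeword is a prefix of any other codeword.


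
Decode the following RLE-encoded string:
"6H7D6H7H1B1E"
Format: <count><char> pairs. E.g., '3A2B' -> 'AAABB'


Expanding each <count><char> pair:
  6H -> 'HHHHHH'
  7D -> 'DDDDDDD'
  6H -> 'HHHHHH'
  7H -> 'HHHHHHH'
  1B -> 'B'
  1E -> 'E'

Decoded = HHHHHHDDDDDDDHHHHHHHHHHHHHBE


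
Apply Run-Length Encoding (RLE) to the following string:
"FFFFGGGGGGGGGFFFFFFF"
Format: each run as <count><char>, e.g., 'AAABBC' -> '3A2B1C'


Scanning runs left to right:
  i=0: run of 'F' x 4 -> '4F'
  i=4: run of 'G' x 9 -> '9G'
  i=13: run of 'F' x 7 -> '7F'

RLE = 4F9G7F


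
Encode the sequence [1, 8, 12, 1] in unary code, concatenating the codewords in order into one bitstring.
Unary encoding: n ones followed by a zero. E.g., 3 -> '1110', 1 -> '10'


Encode each number as n ones followed by a terminating 0:
  1 -> 10 (2 bits)
  8 -> 111111110 (9 bits)
  12 -> 1111111111110 (13 bits)
  1 -> 10 (2 bits)
Total length = 2 + 9 + 13 + 2 = 26 bits.

Unary([1, 8, 12, 1]) = 10111111110111111111111010 (26 bits)


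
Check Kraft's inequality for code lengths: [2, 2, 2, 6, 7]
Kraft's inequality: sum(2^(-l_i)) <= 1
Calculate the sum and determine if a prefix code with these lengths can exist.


Sum = 2^(-2) + 2^(-2) + 2^(-2) + 2^(-6) + 2^(-7)
    = 0.25 + 0.25 + 0.25 + 0.015625 + 0.0078125
    = 99/128 = 0.7734375
Since 0.7734375 <= 1, Kraft's inequality IS satisfied.
A prefix code with these lengths CAN exist.

Kraft sum = 0.7734375. Satisfied.


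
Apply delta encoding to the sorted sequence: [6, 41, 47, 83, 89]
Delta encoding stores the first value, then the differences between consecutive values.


First value: 6
Deltas:
  41 - 6 = 35
  47 - 41 = 6
  83 - 47 = 36
  89 - 83 = 6


Delta encoded: [6, 35, 6, 36, 6]


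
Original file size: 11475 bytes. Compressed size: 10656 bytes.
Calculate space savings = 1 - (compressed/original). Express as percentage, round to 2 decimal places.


ratio = compressed/original = 10656/11475 = 0.928627
savings = 1 - ratio = 1 - 0.928627 = 0.071373
as a percentage: 0.071373 * 100 = 7.14%

Space savings = 1 - 10656/11475 = 7.14%


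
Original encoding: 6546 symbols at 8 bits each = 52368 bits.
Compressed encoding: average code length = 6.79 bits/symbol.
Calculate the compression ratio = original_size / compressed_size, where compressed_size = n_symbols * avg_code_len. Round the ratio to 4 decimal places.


original_size = n_symbols * orig_bits = 6546 * 8 = 52368 bits
compressed_size = n_symbols * avg_code_len = 6546 * 6.79 = 44447.34 bits
ratio = original_size / compressed_size = 52368 / 44447.34 = 1.1782

Compression ratio = 1.1782


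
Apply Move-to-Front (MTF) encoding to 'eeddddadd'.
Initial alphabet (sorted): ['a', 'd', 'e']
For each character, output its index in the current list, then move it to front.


MTF encoding:
'e': index 2 in ['a', 'd', 'e'] -> ['e', 'a', 'd']
'e': index 0 in ['e', 'a', 'd'] -> ['e', 'a', 'd']
'd': index 2 in ['e', 'a', 'd'] -> ['d', 'e', 'a']
'd': index 0 in ['d', 'e', 'a'] -> ['d', 'e', 'a']
'd': index 0 in ['d', 'e', 'a'] -> ['d', 'e', 'a']
'd': index 0 in ['d', 'e', 'a'] -> ['d', 'e', 'a']
'a': index 2 in ['d', 'e', 'a'] -> ['a', 'd', 'e']
'd': index 1 in ['a', 'd', 'e'] -> ['d', 'a', 'e']
'd': index 0 in ['d', 'a', 'e'] -> ['d', 'a', 'e']


Output: [2, 0, 2, 0, 0, 0, 2, 1, 0]


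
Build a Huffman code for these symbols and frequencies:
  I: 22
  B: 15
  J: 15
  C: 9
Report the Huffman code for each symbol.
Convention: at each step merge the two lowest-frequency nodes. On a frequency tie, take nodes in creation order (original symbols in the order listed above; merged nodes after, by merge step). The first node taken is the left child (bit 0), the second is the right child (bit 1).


Huffman tree construction:
Step 1: Merge C(9) + B(15) = 24
Step 2: Merge J(15) + I(22) = 37
Step 3: Merge (C+B)(24) + (J+I)(37) = 61
Read each symbol's code off the tree from the root (left child = 0, right child = 1).

Codes:
  I: 11 (length 2)
  B: 01 (length 2)
  J: 10 (length 2)
  C: 00 (length 2)
Average code length: 122/61 = 2.0000 bits/symbol


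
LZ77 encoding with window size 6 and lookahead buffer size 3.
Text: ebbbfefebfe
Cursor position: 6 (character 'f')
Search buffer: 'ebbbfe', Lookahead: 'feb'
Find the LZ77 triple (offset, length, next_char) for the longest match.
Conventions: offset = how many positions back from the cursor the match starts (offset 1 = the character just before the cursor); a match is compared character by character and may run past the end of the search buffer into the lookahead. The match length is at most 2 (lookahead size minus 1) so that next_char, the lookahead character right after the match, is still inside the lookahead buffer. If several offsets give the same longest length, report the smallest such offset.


Try each offset into the search buffer:
  offset=1 (pos 5, char 'e'): match length 0
  offset=2 (pos 4, char 'f'): match length 2
  offset=3 (pos 3, char 'b'): match length 0
  offset=4 (pos 2, char 'b'): match length 0
  offset=5 (pos 1, char 'b'): match length 0
  offset=6 (pos 0, char 'e'): match length 0
Longest match has length 2 at offset 2.
next_char = character at position 6 + 2 = 8 -> 'b'

Best match: offset=2, length=2 (matching 'fe' starting at position 4)
LZ77 triple: (2, 2, 'b')


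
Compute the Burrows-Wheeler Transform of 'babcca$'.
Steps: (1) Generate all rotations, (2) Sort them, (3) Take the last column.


Rotations (sorted):
  0: $babcca -> last char: a
  1: a$babcc -> last char: c
  2: abcca$b -> last char: b
  3: babcca$ -> last char: $
  4: bcca$ba -> last char: a
  5: ca$babc -> last char: c
  6: cca$bab -> last char: b


BWT = acb$acb


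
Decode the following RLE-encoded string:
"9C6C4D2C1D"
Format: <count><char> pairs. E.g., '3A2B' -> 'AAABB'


Expanding each <count><char> pair:
  9C -> 'CCCCCCCCC'
  6C -> 'CCCCCC'
  4D -> 'DDDD'
  2C -> 'CC'
  1D -> 'D'

Decoded = CCCCCCCCCCCCCCCDDDDCCD


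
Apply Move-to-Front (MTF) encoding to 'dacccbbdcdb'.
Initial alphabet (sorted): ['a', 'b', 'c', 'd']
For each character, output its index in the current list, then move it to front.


MTF encoding:
'd': index 3 in ['a', 'b', 'c', 'd'] -> ['d', 'a', 'b', 'c']
'a': index 1 in ['d', 'a', 'b', 'c'] -> ['a', 'd', 'b', 'c']
'c': index 3 in ['a', 'd', 'b', 'c'] -> ['c', 'a', 'd', 'b']
'c': index 0 in ['c', 'a', 'd', 'b'] -> ['c', 'a', 'd', 'b']
'c': index 0 in ['c', 'a', 'd', 'b'] -> ['c', 'a', 'd', 'b']
'b': index 3 in ['c', 'a', 'd', 'b'] -> ['b', 'c', 'a', 'd']
'b': index 0 in ['b', 'c', 'a', 'd'] -> ['b', 'c', 'a', 'd']
'd': index 3 in ['b', 'c', 'a', 'd'] -> ['d', 'b', 'c', 'a']
'c': index 2 in ['d', 'b', 'c', 'a'] -> ['c', 'd', 'b', 'a']
'd': index 1 in ['c', 'd', 'b', 'a'] -> ['d', 'c', 'b', 'a']
'b': index 2 in ['d', 'c', 'b', 'a'] -> ['b', 'd', 'c', 'a']


Output: [3, 1, 3, 0, 0, 3, 0, 3, 2, 1, 2]


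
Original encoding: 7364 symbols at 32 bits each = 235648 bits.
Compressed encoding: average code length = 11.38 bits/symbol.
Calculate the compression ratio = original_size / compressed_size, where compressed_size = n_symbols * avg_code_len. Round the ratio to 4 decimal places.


original_size = n_symbols * orig_bits = 7364 * 32 = 235648 bits
compressed_size = n_symbols * avg_code_len = 7364 * 11.38 = 83802.32 bits
ratio = original_size / compressed_size = 235648 / 83802.32 = 2.812

Compression ratio = 2.812


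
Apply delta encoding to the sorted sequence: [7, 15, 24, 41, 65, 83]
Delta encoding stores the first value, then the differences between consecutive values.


First value: 7
Deltas:
  15 - 7 = 8
  24 - 15 = 9
  41 - 24 = 17
  65 - 41 = 24
  83 - 65 = 18


Delta encoded: [7, 8, 9, 17, 24, 18]


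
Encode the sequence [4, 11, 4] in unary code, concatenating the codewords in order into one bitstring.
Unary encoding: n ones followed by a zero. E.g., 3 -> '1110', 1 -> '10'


Encode each number as n ones followed by a terminating 0:
  4 -> 11110 (5 bits)
  11 -> 111111111110 (12 bits)
  4 -> 11110 (5 bits)
Total length = 5 + 12 + 5 = 22 bits.

Unary([4, 11, 4]) = 1111011111111111011110 (22 bits)


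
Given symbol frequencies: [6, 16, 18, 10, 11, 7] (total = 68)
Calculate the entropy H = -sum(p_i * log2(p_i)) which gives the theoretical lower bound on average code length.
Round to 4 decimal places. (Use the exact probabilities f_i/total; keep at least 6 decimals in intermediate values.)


Per-symbol terms -p_i * log2(p_i) with p_i = f_i/68:
  p = 6/68 = 0.088235: log2(p) = -3.502500, -p*log2(p) = 0.309044
  p = 16/68 = 0.235294: log2(p) = -2.087463, -p*log2(p) = 0.491168
  p = 18/68 = 0.264706: log2(p) = -1.917538, -p*log2(p) = 0.507584
  p = 10/68 = 0.147059: log2(p) = -2.765535, -p*log2(p) = 0.406696
  p = 11/68 = 0.161765: log2(p) = -2.628031, -p*log2(p) = 0.425123
  p = 7/68 = 0.102941: log2(p) = -3.280108, -p*log2(p) = 0.337658
H = 0.309044 + 0.491168 + 0.507584 + 0.406696 + 0.425123 + 0.337658 = 2.477273

H = 2.4773 bits/symbol


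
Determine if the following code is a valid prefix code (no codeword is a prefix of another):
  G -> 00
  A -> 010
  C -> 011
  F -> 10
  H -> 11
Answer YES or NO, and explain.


Checking each pair (does one codeword prefix another?):
  G='00' vs A='010': no prefix
  G='00' vs C='011': no prefix
  G='00' vs F='10': no prefix
  G='00' vs H='11': no prefix
  A='010' vs G='00': no prefix
  A='010' vs C='011': no prefix
  A='010' vs F='10': no prefix
  A='010' vs H='11': no prefix
  C='011' vs G='00': no prefix
  C='011' vs A='010': no prefix
  C='011' vs F='10': no prefix
  C='011' vs H='11': no prefix
  F='10' vs G='00': no prefix
  F='10' vs A='010': no prefix
  F='10' vs C='011': no prefix
  F='10' vs H='11': no prefix
  H='11' vs G='00': no prefix
  H='11' vs A='010': no prefix
  H='11' vs C='011': no prefix
  H='11' vs F='10': no prefix
No violation found over all pairs.

YES -- this is a valid prefix code. No codeword is a prefix of any other codeword.


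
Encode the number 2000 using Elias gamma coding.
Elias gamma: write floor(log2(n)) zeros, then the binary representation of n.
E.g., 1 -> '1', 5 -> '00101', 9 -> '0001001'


num_bits = floor(log2(2000)) + 1 = 11
leading_zeros = num_bits - 1 = 10
binary(2000) = 11111010000

Elias gamma(2000) = '0000000000' + '11111010000' = 000000000011111010000 (21 bits)


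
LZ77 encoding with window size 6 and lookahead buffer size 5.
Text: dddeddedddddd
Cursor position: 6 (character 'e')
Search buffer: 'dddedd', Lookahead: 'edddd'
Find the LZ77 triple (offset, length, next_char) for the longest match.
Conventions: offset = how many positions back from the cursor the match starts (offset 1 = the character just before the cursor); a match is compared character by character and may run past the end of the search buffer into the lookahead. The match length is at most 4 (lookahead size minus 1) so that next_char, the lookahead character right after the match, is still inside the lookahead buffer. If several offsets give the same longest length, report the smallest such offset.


Try each offset into the search buffer:
  offset=1 (pos 5, char 'd'): match length 0
  offset=2 (pos 4, char 'd'): match length 0
  offset=3 (pos 3, char 'e'): match length 3
  offset=4 (pos 2, char 'd'): match length 0
  offset=5 (pos 1, char 'd'): match length 0
  offset=6 (pos 0, char 'd'): match length 0
Longest match has length 3 at offset 3.
next_char = character at position 6 + 3 = 9 -> 'd'

Best match: offset=3, length=3 (matching 'edd' starting at position 3)
LZ77 triple: (3, 3, 'd')


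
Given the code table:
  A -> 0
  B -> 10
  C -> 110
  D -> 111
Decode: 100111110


Decoding:
10 -> B
0 -> A
111 -> D
110 -> C


Result: BADC


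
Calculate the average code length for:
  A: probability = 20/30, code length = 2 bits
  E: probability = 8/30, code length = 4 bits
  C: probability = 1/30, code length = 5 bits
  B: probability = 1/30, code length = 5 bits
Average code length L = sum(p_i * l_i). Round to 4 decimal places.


Weighted contributions p_i * l_i:
  A: (20/30) * 2 = 40/30
  E: (8/30) * 4 = 32/30
  C: (1/30) * 5 = 5/30
  B: (1/30) * 5 = 5/30
Sum = (40 + 32 + 5 + 5)/30 = 82/30

L = 82/30 = 2.7333 bits/symbol


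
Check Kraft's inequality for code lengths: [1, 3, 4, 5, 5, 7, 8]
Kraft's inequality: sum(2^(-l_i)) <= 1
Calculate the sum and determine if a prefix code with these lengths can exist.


Sum = 2^(-1) + 2^(-3) + 2^(-4) + 2^(-5) + 2^(-5) + 2^(-7) + 2^(-8)
    = 0.5 + 0.125 + 0.0625 + 0.03125 + 0.03125 + 0.0078125 + 0.00390625
    = 195/256 = 0.76171875
Since 0.76171875 <= 1, Kraft's inequality IS satisfied.
A prefix code with these lengths CAN exist.

Kraft sum = 0.76171875. Satisfied.


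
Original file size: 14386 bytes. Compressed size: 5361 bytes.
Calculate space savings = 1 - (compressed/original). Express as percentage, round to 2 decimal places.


ratio = compressed/original = 5361/14386 = 0.372654
savings = 1 - ratio = 1 - 0.372654 = 0.627346
as a percentage: 0.627346 * 100 = 62.73%

Space savings = 1 - 5361/14386 = 62.73%


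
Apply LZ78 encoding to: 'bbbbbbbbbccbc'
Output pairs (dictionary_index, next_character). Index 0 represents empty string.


LZ78 encoding steps:
Dictionary: {0: ''}
Step 1: w='' (idx 0), next='b' -> output (0, 'b'), add 'b' as idx 1
Step 2: w='b' (idx 1), next='b' -> output (1, 'b'), add 'bb' as idx 2
Step 3: w='bb' (idx 2), next='b' -> output (2, 'b'), add 'bbb' as idx 3
Step 4: w='bbb' (idx 3), next='c' -> output (3, 'c'), add 'bbbc' as idx 4
Step 5: w='' (idx 0), next='c' -> output (0, 'c'), add 'c' as idx 5
Step 6: w='b' (idx 1), next='c' -> output (1, 'c'), add 'bc' as idx 6


Encoded: [(0, 'b'), (1, 'b'), (2, 'b'), (3, 'c'), (0, 'c'), (1, 'c')]


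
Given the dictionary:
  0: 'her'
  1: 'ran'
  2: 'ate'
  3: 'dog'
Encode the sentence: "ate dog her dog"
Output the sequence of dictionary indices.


Look up each word in the dictionary:
  'ate' -> 2
  'dog' -> 3
  'her' -> 0
  'dog' -> 3

Encoded: [2, 3, 0, 3]


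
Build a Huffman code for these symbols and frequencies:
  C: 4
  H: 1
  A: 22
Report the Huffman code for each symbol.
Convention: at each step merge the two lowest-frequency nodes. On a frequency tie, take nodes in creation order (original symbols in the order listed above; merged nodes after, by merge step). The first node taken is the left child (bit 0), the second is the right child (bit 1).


Huffman tree construction:
Step 1: Merge H(1) + C(4) = 5
Step 2: Merge (H+C)(5) + A(22) = 27
Read each symbol's code off the tree from the root (left child = 0, right child = 1).

Codes:
  C: 01 (length 2)
  H: 00 (length 2)
  A: 1 (length 1)
Average code length: 32/27 = 1.1852 bits/symbol


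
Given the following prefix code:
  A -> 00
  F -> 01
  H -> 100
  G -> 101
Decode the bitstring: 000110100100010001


Decoding step by step:
Bits 00 -> A
Bits 01 -> F
Bits 101 -> G
Bits 00 -> A
Bits 100 -> H
Bits 01 -> F
Bits 00 -> A
Bits 01 -> F


Decoded message: AFGAHFAF


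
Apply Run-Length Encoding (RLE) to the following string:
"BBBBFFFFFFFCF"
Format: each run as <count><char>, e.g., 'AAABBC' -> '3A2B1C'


Scanning runs left to right:
  i=0: run of 'B' x 4 -> '4B'
  i=4: run of 'F' x 7 -> '7F'
  i=11: run of 'C' x 1 -> '1C'
  i=12: run of 'F' x 1 -> '1F'

RLE = 4B7F1C1F


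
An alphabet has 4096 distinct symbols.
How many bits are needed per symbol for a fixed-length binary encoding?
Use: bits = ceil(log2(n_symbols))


log2(4096) = 12.0
Bracket: 2^11 = 2048 < 4096 <= 2^12 = 4096
So ceil(log2(4096)) = 12

bits = ceil(log2(4096)) = ceil(12.0) = 12 bits


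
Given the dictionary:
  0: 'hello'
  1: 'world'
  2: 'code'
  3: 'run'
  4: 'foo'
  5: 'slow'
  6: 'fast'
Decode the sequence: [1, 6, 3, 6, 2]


Look up each index in the dictionary:
  1 -> 'world'
  6 -> 'fast'
  3 -> 'run'
  6 -> 'fast'
  2 -> 'code'

Decoded: "world fast run fast code"


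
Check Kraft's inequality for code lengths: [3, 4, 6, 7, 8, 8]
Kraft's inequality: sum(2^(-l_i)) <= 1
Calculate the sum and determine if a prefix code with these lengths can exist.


Sum = 2^(-3) + 2^(-4) + 2^(-6) + 2^(-7) + 2^(-8) + 2^(-8)
    = 0.125 + 0.0625 + 0.015625 + 0.0078125 + 0.00390625 + 0.00390625
    = 56/256 = 0.21875
Since 0.21875 <= 1, Kraft's inequality IS satisfied.
A prefix code with these lengths CAN exist.

Kraft sum = 0.21875. Satisfied.


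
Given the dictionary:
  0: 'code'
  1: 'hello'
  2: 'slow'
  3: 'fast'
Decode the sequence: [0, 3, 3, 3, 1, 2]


Look up each index in the dictionary:
  0 -> 'code'
  3 -> 'fast'
  3 -> 'fast'
  3 -> 'fast'
  1 -> 'hello'
  2 -> 'slow'

Decoded: "code fast fast fast hello slow"


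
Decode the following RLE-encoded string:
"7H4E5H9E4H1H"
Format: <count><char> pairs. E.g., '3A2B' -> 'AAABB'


Expanding each <count><char> pair:
  7H -> 'HHHHHHH'
  4E -> 'EEEE'
  5H -> 'HHHHH'
  9E -> 'EEEEEEEEE'
  4H -> 'HHHH'
  1H -> 'H'

Decoded = HHHHHHHEEEEHHHHHEEEEEEEEEHHHHH


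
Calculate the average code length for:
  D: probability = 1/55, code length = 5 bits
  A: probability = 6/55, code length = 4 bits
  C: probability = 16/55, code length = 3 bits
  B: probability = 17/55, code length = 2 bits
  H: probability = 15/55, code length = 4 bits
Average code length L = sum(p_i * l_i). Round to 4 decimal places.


Weighted contributions p_i * l_i:
  D: (1/55) * 5 = 5/55
  A: (6/55) * 4 = 24/55
  C: (16/55) * 3 = 48/55
  B: (17/55) * 2 = 34/55
  H: (15/55) * 4 = 60/55
Sum = (5 + 24 + 48 + 34 + 60)/55 = 171/55

L = 171/55 = 3.1091 bits/symbol


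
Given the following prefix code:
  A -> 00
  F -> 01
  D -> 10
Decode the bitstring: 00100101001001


Decoding step by step:
Bits 00 -> A
Bits 10 -> D
Bits 01 -> F
Bits 01 -> F
Bits 00 -> A
Bits 10 -> D
Bits 01 -> F


Decoded message: ADFFADF


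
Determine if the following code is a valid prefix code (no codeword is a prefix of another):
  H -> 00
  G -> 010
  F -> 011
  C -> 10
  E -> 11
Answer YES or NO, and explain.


Checking each pair (does one codeword prefix another?):
  H='00' vs G='010': no prefix
  H='00' vs F='011': no prefix
  H='00' vs C='10': no prefix
  H='00' vs E='11': no prefix
  G='010' vs H='00': no prefix
  G='010' vs F='011': no prefix
  G='010' vs C='10': no prefix
  G='010' vs E='11': no prefix
  F='011' vs H='00': no prefix
  F='011' vs G='010': no prefix
  F='011' vs C='10': no prefix
  F='011' vs E='11': no prefix
  C='10' vs H='00': no prefix
  C='10' vs G='010': no prefix
  C='10' vs F='011': no prefix
  C='10' vs E='11': no prefix
  E='11' vs H='00': no prefix
  E='11' vs G='010': no prefix
  E='11' vs F='011': no prefix
  E='11' vs C='10': no prefix
No violation found over all pairs.

YES -- this is a valid prefix code. No codeword is a prefix of any other codeword.


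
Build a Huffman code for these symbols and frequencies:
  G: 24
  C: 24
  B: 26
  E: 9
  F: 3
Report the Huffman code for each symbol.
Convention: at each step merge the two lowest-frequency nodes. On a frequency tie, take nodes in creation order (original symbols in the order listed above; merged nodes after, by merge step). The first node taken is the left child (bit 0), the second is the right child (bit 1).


Huffman tree construction:
Step 1: Merge F(3) + E(9) = 12
Step 2: Merge (F+E)(12) + G(24) = 36
Step 3: Merge C(24) + B(26) = 50
Step 4: Merge ((F+E)+G)(36) + (C+B)(50) = 86
Read each symbol's code off the tree from the root (left child = 0, right child = 1).

Codes:
  G: 01 (length 2)
  C: 10 (length 2)
  B: 11 (length 2)
  E: 001 (length 3)
  F: 000 (length 3)
Average code length: 184/86 = 2.1395 bits/symbol


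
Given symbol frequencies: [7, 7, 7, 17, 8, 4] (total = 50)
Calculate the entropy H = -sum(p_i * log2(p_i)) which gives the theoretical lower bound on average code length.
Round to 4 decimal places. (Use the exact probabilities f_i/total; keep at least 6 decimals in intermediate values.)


Per-symbol terms -p_i * log2(p_i) with p_i = f_i/50:
  p = 7/50 = 0.140000: log2(p) = -2.836501, -p*log2(p) = 0.397110
  p = 7/50 = 0.140000: log2(p) = -2.836501, -p*log2(p) = 0.397110
  p = 7/50 = 0.140000: log2(p) = -2.836501, -p*log2(p) = 0.397110
  p = 17/50 = 0.340000: log2(p) = -1.556393, -p*log2(p) = 0.529174
  p = 8/50 = 0.160000: log2(p) = -2.643856, -p*log2(p) = 0.423017
  p = 4/50 = 0.080000: log2(p) = -3.643856, -p*log2(p) = 0.291508
H = 0.397110 + 0.397110 + 0.397110 + 0.529174 + 0.423017 + 0.291508 = 2.435029

H = 2.435 bits/symbol


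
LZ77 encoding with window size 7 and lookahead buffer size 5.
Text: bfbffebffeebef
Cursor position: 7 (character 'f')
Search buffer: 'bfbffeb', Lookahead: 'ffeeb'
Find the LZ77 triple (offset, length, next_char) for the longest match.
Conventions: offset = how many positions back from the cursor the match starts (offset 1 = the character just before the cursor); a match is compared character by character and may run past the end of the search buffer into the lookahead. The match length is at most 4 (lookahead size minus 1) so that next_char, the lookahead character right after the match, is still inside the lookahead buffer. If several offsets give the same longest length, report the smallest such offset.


Try each offset into the search buffer:
  offset=1 (pos 6, char 'b'): match length 0
  offset=2 (pos 5, char 'e'): match length 0
  offset=3 (pos 4, char 'f'): match length 1
  offset=4 (pos 3, char 'f'): match length 3
  offset=5 (pos 2, char 'b'): match length 0
  offset=6 (pos 1, char 'f'): match length 1
  offset=7 (pos 0, char 'b'): match length 0
Longest match has length 3 at offset 4.
next_char = character at position 7 + 3 = 10 -> 'e'

Best match: offset=4, length=3 (matching 'ffe' starting at position 3)
LZ77 triple: (4, 3, 'e')


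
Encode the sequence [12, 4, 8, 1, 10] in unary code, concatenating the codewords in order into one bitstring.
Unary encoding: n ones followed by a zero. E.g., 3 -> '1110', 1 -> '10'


Encode each number as n ones followed by a terminating 0:
  12 -> 1111111111110 (13 bits)
  4 -> 11110 (5 bits)
  8 -> 111111110 (9 bits)
  1 -> 10 (2 bits)
  10 -> 11111111110 (11 bits)
Total length = 13 + 5 + 9 + 2 + 11 = 40 bits.

Unary([12, 4, 8, 1, 10]) = 1111111111110111101111111101011111111110 (40 bits)


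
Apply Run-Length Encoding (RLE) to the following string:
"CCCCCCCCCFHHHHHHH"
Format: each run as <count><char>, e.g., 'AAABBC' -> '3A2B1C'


Scanning runs left to right:
  i=0: run of 'C' x 9 -> '9C'
  i=9: run of 'F' x 1 -> '1F'
  i=10: run of 'H' x 7 -> '7H'

RLE = 9C1F7H


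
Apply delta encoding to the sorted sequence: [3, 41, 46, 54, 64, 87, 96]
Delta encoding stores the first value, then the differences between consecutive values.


First value: 3
Deltas:
  41 - 3 = 38
  46 - 41 = 5
  54 - 46 = 8
  64 - 54 = 10
  87 - 64 = 23
  96 - 87 = 9


Delta encoded: [3, 38, 5, 8, 10, 23, 9]


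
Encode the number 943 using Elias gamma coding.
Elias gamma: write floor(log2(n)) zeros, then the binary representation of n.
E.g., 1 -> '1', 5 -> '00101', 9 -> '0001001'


num_bits = floor(log2(943)) + 1 = 10
leading_zeros = num_bits - 1 = 9
binary(943) = 1110101111

Elias gamma(943) = '000000000' + '1110101111' = 0000000001110101111 (19 bits)


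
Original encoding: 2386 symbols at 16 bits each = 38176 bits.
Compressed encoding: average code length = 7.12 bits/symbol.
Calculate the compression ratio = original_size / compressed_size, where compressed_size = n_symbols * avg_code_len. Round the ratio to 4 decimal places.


original_size = n_symbols * orig_bits = 2386 * 16 = 38176 bits
compressed_size = n_symbols * avg_code_len = 2386 * 7.12 = 16988.32 bits
ratio = original_size / compressed_size = 38176 / 16988.32 = 2.2472

Compression ratio = 2.2472
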